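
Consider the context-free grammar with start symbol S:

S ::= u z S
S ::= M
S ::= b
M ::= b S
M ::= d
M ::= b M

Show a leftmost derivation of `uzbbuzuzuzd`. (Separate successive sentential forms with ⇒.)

S⇒uzS⇒uzM⇒uzbM⇒uzbbS⇒uzbbuzS⇒uzbbuzuzS⇒uzbbuzuzuzS⇒uzbbuzuzuzM⇒uzbbuzuzuzd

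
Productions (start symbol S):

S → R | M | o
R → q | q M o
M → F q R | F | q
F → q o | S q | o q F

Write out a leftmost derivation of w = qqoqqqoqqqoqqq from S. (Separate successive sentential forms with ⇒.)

S⇒M⇒FqR⇒SqqR⇒RqqR⇒qMoqqR⇒qFqRoqqR⇒qSqqRoqqR⇒qMqqRoqqR⇒qFqRqqRoqqR⇒qqoqRqqRoqqR⇒qqoqqMoqqRoqqR⇒qqoqqqoqqRoqqR⇒qqoqqqoqqqoqqR⇒qqoqqqoqqqoqqq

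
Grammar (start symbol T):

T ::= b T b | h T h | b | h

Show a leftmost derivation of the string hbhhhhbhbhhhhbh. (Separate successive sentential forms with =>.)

T=>hTh=>hbTbh=>hbhThbh=>hbhhThhbh=>hbhhhThhhbh=>hbhhhhThhhhbh=>hbhhhhbTbhhhhbh=>hbhhhhbhbhhhhbh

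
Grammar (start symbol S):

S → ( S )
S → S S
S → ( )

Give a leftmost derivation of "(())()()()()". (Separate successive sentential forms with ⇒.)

S ⇒ SS ⇒ SSS ⇒ SSSS ⇒ (S)SSS ⇒ (())SSS ⇒ (())SSSS ⇒ (())()SSS ⇒ (())()()SS ⇒ (())()()()S ⇒ (())()()()()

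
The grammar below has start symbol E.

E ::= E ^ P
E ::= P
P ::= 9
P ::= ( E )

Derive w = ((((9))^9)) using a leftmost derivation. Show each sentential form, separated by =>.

E=>P=>(E)=>(P)=>((E))=>((E^P))=>((P^P))=>(((E)^P))=>(((P)^P))=>((((E))^P))=>((((P))^P))=>((((9))^P))=>((((9))^9))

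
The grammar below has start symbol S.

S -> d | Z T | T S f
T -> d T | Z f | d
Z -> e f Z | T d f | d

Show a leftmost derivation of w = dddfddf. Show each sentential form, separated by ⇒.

S ⇒ TSf   [S -> T S f]
TSf ⇒ dTSf   [T -> d T]
dTSf ⇒ ddTSf   [T -> d T]
ddTSf ⇒ ddZfSf   [T -> Z f]
ddZfSf ⇒ dddfSf   [Z -> d]
dddfSf ⇒ dddfZTf   [S -> Z T]
dddfZTf ⇒ dddfdTf   [Z -> d]
dddfdTf ⇒ dddfddf   [T -> d]

S ⇒ TSf ⇒ dTSf ⇒ ddTSf ⇒ ddZfSf ⇒ dddfSf ⇒ dddfZTf ⇒ dddfdTf ⇒ dddfddf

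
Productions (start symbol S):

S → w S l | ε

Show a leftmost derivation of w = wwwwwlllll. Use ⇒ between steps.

S ⇒ wSl   [S → w S l]
wSl ⇒ wwSll   [S → w S l]
wwSll ⇒ wwwSlll   [S → w S l]
wwwSlll ⇒ wwwwSllll   [S → w S l]
wwwwSllll ⇒ wwwwwSlllll   [S → w S l]
wwwwwSlllll ⇒ wwwwwlllll   [S → ε]

S ⇒ wSl ⇒ wwSll ⇒ wwwSlll ⇒ wwwwSllll ⇒ wwwwwSlllll ⇒ wwwwwlllll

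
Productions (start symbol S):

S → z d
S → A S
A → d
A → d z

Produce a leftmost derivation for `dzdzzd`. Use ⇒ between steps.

S ⇒ AS ⇒ dzS ⇒ dzAS ⇒ dzdzS ⇒ dzdzzd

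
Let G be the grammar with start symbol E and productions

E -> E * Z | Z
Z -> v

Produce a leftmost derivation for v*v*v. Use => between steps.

E => E*Z => E*Z*Z => Z*Z*Z => v*Z*Z => v*v*Z => v*v*v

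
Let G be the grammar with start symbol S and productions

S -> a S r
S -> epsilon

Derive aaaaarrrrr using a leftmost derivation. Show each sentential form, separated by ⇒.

S ⇒ aSr ⇒ aaSrr ⇒ aaaSrrr ⇒ aaaaSrrrr ⇒ aaaaaSrrrrr ⇒ aaaaarrrrr

S ⇒ aSr   [S -> a S r]
aSr ⇒ aaSrr   [S -> a S r]
aaSrr ⇒ aaaSrrr   [S -> a S r]
aaaSrrr ⇒ aaaaSrrrr   [S -> a S r]
aaaaSrrrr ⇒ aaaaaSrrrrr   [S -> a S r]
aaaaaSrrrrr ⇒ aaaaarrrrr   [S -> epsilon]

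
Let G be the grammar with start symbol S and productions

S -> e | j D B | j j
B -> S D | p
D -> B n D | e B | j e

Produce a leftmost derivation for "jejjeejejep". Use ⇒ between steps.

S ⇒ jDB   [S -> j D B]
jDB ⇒ jeBB   [D -> e B]
jeBB ⇒ jeSDB   [B -> S D]
jeSDB ⇒ jejDBDB   [S -> j D B]
jejDBDB ⇒ jejjeBDB   [D -> j e]
jejjeBDB ⇒ jejjeSDDB   [B -> S D]
jejjeSDDB ⇒ jejjeeDDB   [S -> e]
jejjeeDDB ⇒ jejjeejeDB   [D -> j e]
jejjeejeDB ⇒ jejjeejejeB   [D -> j e]
jejjeejejeB ⇒ jejjeejejep   [B -> p]

S⇒jDB⇒jeBB⇒jeSDB⇒jejDBDB⇒jejjeBDB⇒jejjeSDDB⇒jejjeeDDB⇒jejjeejeDB⇒jejjeejejeB⇒jejjeejejep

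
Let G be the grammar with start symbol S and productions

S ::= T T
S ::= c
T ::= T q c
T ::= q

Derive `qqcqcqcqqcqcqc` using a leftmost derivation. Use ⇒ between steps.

S⇒TT⇒TqcT⇒TqcqcT⇒TqcqcqcT⇒qqcqcqcT⇒qqcqcqcTqc⇒qqcqcqcTqcqc⇒qqcqcqcTqcqcqc⇒qqcqcqcqqcqcqc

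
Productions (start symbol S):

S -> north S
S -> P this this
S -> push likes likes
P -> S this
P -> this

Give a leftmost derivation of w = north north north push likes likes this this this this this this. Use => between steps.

S => north S   [S -> north S]
north S => north north S   [S -> north S]
north north S => north north P this this   [S -> P this this]
north north P this this => north north S this this this   [P -> S this]
north north S this this this => north north P this this this this this   [S -> P this this]
north north P this this this this this => north north S this this this this this this   [P -> S this]
north north S this this this this this this => north north north S this this this this this this   [S -> north S]
north north north S this this this this this this => north north north push likes likes this this this this this this   [S -> push likes likes]

S => north S => north north S => north north P this this => north north S this this this => north north P this this this this this => north north S this this this this this this => north north north S this this this this this this => north north north push likes likes this this this this this this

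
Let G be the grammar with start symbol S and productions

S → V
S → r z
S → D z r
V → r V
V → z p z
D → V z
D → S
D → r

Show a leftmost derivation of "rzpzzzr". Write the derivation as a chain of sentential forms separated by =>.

S => Dzr   [S → D z r]
Dzr => Vzzr   [D → V z]
Vzzr => rVzzr   [V → r V]
rVzzr => rzpzzzr   [V → z p z]

S => Dzr => Vzzr => rVzzr => rzpzzzr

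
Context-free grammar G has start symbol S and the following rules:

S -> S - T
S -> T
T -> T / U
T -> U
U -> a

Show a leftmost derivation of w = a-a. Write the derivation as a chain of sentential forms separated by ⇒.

S ⇒ S-T ⇒ T-T ⇒ U-T ⇒ a-T ⇒ a-U ⇒ a-a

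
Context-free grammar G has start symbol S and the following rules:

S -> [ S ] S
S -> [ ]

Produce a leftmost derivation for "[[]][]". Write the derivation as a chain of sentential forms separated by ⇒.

S ⇒ [S]S ⇒ [[]]S ⇒ [[]][]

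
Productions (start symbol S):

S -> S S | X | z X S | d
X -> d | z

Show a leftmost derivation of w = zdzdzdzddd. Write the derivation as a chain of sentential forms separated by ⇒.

S ⇒ zXS ⇒ zdS ⇒ zdzXS ⇒ zdzdS ⇒ zdzdSS ⇒ zdzdzXSS ⇒ zdzdzdSS ⇒ zdzdzdzXSS ⇒ zdzdzdzdSS ⇒ zdzdzdzddS ⇒ zdzdzdzddd

S ⇒ zXS   [S -> z X S]
zXS ⇒ zdS   [X -> d]
zdS ⇒ zdzXS   [S -> z X S]
zdzXS ⇒ zdzdS   [X -> d]
zdzdS ⇒ zdzdSS   [S -> S S]
zdzdSS ⇒ zdzdzXSS   [S -> z X S]
zdzdzXSS ⇒ zdzdzdSS   [X -> d]
zdzdzdSS ⇒ zdzdzdzXSS   [S -> z X S]
zdzdzdzXSS ⇒ zdzdzdzdSS   [X -> d]
zdzdzdzdSS ⇒ zdzdzdzddS   [S -> d]
zdzdzdzddS ⇒ zdzdzdzddd   [S -> d]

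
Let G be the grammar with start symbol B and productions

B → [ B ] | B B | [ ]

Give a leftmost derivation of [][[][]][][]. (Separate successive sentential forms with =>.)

B=>BB=>[]B=>[]BB=>[]BBB=>[][B]BB=>[][BB]BB=>[][[]B]BB=>[][[][]]BB=>[][[][]][]B=>[][[][]][][]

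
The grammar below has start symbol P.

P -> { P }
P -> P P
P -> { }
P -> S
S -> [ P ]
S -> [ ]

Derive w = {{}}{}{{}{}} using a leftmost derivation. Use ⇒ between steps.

P ⇒ PP ⇒ {P}P ⇒ {{}}P ⇒ {{}}PP ⇒ {{}}{}P ⇒ {{}}{}{P} ⇒ {{}}{}{PP} ⇒ {{}}{}{{}P} ⇒ {{}}{}{{}{}}

P ⇒ PP   [P -> P P]
PP ⇒ {P}P   [P -> { P }]
{P}P ⇒ {{}}P   [P -> { }]
{{}}P ⇒ {{}}PP   [P -> P P]
{{}}PP ⇒ {{}}{}P   [P -> { }]
{{}}{}P ⇒ {{}}{}{P}   [P -> { P }]
{{}}{}{P} ⇒ {{}}{}{PP}   [P -> P P]
{{}}{}{PP} ⇒ {{}}{}{{}P}   [P -> { }]
{{}}{}{{}P} ⇒ {{}}{}{{}{}}   [P -> { }]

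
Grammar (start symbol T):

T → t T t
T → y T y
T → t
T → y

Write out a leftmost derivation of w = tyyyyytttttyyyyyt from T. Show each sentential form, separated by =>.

T => tTt => tyTyt => tyyTyyt => tyyyTyyyt => tyyyyTyyyyt => tyyyyyTyyyyyt => tyyyyytTtyyyyyt => tyyyyyttTttyyyyyt => tyyyyytttttyyyyyt

T => tTt   [T → t T t]
tTt => tyTyt   [T → y T y]
tyTyt => tyyTyyt   [T → y T y]
tyyTyyt => tyyyTyyyt   [T → y T y]
tyyyTyyyt => tyyyyTyyyyt   [T → y T y]
tyyyyTyyyyt => tyyyyyTyyyyyt   [T → y T y]
tyyyyyTyyyyyt => tyyyyytTtyyyyyt   [T → t T t]
tyyyyytTtyyyyyt => tyyyyyttTttyyyyyt   [T → t T t]
tyyyyyttTttyyyyyt => tyyyyytttttyyyyyt   [T → t]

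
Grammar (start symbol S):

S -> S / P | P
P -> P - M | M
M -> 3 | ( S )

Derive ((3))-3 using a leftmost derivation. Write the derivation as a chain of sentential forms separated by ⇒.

S ⇒ P ⇒ P-M ⇒ M-M ⇒ (S)-M ⇒ (P)-M ⇒ (M)-M ⇒ ((S))-M ⇒ ((P))-M ⇒ ((M))-M ⇒ ((3))-M ⇒ ((3))-3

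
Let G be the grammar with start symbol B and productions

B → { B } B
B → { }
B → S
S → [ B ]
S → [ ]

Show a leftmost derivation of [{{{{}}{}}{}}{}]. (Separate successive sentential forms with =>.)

B => S => [B] => [{B}B] => [{{B}B}B] => [{{{B}B}B}B] => [{{{{}}B}B}B] => [{{{{}}{}}B}B] => [{{{{}}{}}{}}B] => [{{{{}}{}}{}}{}]

B => S   [B → S]
S => [B]   [S → [ B ]]
[B] => [{B}B]   [B → { B } B]
[{B}B] => [{{B}B}B]   [B → { B } B]
[{{B}B}B] => [{{{B}B}B}B]   [B → { B } B]
[{{{B}B}B}B] => [{{{{}}B}B}B]   [B → { }]
[{{{{}}B}B}B] => [{{{{}}{}}B}B]   [B → { }]
[{{{{}}{}}B}B] => [{{{{}}{}}{}}B]   [B → { }]
[{{{{}}{}}{}}B] => [{{{{}}{}}{}}{}]   [B → { }]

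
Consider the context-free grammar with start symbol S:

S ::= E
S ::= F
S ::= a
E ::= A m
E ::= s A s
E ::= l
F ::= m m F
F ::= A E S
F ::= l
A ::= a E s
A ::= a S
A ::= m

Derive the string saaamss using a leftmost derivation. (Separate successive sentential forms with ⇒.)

S ⇒ E ⇒ sAs ⇒ saEss ⇒ saAmss ⇒ saaSmss ⇒ saaamss

S ⇒ E   [S ::= E]
E ⇒ sAs   [E ::= s A s]
sAs ⇒ saEss   [A ::= a E s]
saEss ⇒ saAmss   [E ::= A m]
saAmss ⇒ saaSmss   [A ::= a S]
saaSmss ⇒ saaamss   [S ::= a]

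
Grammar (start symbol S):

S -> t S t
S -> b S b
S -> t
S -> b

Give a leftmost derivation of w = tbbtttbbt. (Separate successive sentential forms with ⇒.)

S ⇒ tSt ⇒ tbSbt ⇒ tbbSbbt ⇒ tbbtStbbt ⇒ tbbtttbbt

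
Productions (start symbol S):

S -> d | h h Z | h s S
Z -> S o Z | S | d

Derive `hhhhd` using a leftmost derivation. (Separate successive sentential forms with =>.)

S => hhZ   [S -> h h Z]
hhZ => hhS   [Z -> S]
hhS => hhhhZ   [S -> h h Z]
hhhhZ => hhhhd   [Z -> d]

S=>hhZ=>hhS=>hhhhZ=>hhhhd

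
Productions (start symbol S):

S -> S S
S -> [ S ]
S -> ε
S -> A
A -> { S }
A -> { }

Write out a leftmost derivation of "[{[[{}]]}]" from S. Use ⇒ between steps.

S ⇒ [S]   [S -> [ S ]]
[S] ⇒ [A]   [S -> A]
[A] ⇒ [{S}]   [A -> { S }]
[{S}] ⇒ [{[S]}]   [S -> [ S ]]
[{[S]}] ⇒ [{[SS]}]   [S -> S S]
[{[SS]}] ⇒ [{[SSS]}]   [S -> S S]
[{[SSS]}] ⇒ [{[[S]SS]}]   [S -> [ S ]]
[{[[S]SS]}] ⇒ [{[[A]SS]}]   [S -> A]
[{[[A]SS]}] ⇒ [{[[{}]SS]}]   [A -> { }]
[{[[{}]SS]}] ⇒ [{[[{}]S]}]   [S -> ε]
[{[[{}]S]}] ⇒ [{[[{}]]}]   [S -> ε]

S ⇒ [S] ⇒ [A] ⇒ [{S}] ⇒ [{[S]}] ⇒ [{[SS]}] ⇒ [{[SSS]}] ⇒ [{[[S]SS]}] ⇒ [{[[A]SS]}] ⇒ [{[[{}]SS]}] ⇒ [{[[{}]S]}] ⇒ [{[[{}]]}]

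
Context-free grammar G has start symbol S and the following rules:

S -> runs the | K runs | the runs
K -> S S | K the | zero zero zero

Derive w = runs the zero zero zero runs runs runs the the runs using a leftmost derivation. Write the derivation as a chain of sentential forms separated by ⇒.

S ⇒ K runs   [S -> K runs]
K runs ⇒ K the runs   [K -> K the]
K the runs ⇒ S S the runs   [K -> S S]
S S the runs ⇒ K runs S the runs   [S -> K runs]
K runs S the runs ⇒ S S runs S the runs   [K -> S S]
S S runs S the runs ⇒ runs the S runs S the runs   [S -> runs the]
runs the S runs S the runs ⇒ runs the K runs runs S the runs   [S -> K runs]
runs the K runs runs S the runs ⇒ runs the zero zero zero runs runs S the runs   [K -> zero zero zero]
runs the zero zero zero runs runs S the runs ⇒ runs the zero zero zero runs runs runs the the runs   [S -> runs the]

S ⇒ K runs ⇒ K the runs ⇒ S S the runs ⇒ K runs S the runs ⇒ S S runs S the runs ⇒ runs the S runs S the runs ⇒ runs the K runs runs S the runs ⇒ runs the zero zero zero runs runs S the runs ⇒ runs the zero zero zero runs runs runs the the runs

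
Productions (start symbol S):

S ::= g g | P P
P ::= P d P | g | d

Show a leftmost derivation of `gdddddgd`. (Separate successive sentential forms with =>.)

S=>PP=>PdPP=>PdPdPP=>gdPdPP=>gdPdPdPP=>gdddPdPP=>gdddddPP=>gdddddgP=>gdddddgd

S => PP   [S ::= P P]
PP => PdPP   [P ::= P d P]
PdPP => PdPdPP   [P ::= P d P]
PdPdPP => gdPdPP   [P ::= g]
gdPdPP => gdPdPdPP   [P ::= P d P]
gdPdPdPP => gdddPdPP   [P ::= d]
gdddPdPP => gdddddPP   [P ::= d]
gdddddPP => gdddddgP   [P ::= g]
gdddddgP => gdddddgd   [P ::= d]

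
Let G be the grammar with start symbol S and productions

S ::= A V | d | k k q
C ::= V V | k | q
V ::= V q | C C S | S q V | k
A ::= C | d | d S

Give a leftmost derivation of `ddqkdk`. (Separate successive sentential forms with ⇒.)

S ⇒ AV ⇒ dSV ⇒ dAVV ⇒ ddVV ⇒ ddCCSV ⇒ ddqCSV ⇒ ddqkSV ⇒ ddqkdV ⇒ ddqkdk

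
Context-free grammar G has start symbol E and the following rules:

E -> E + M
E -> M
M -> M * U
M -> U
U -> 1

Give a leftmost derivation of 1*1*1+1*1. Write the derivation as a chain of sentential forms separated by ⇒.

E ⇒ E+M ⇒ M+M ⇒ M*U+M ⇒ M*U*U+M ⇒ U*U*U+M ⇒ 1*U*U+M ⇒ 1*1*U+M ⇒ 1*1*1+M ⇒ 1*1*1+M*U ⇒ 1*1*1+U*U ⇒ 1*1*1+1*U ⇒ 1*1*1+1*1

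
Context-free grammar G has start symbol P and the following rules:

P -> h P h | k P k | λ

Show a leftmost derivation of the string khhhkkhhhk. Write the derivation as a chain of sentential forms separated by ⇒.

P ⇒ kPk ⇒ khPhk ⇒ khhPhhk ⇒ khhhPhhhk ⇒ khhhkPkhhhk ⇒ khhhkkhhhk

P ⇒ kPk   [P -> k P k]
kPk ⇒ khPhk   [P -> h P h]
khPhk ⇒ khhPhhk   [P -> h P h]
khhPhhk ⇒ khhhPhhhk   [P -> h P h]
khhhPhhhk ⇒ khhhkPkhhhk   [P -> k P k]
khhhkPkhhhk ⇒ khhhkkhhhk   [P -> λ]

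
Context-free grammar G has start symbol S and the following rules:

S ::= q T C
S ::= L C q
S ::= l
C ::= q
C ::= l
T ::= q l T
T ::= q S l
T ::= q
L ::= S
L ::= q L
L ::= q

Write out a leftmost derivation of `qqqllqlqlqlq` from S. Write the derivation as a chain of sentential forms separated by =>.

S => LCq   [S ::= L C q]
LCq => SCq   [L ::= S]
SCq => qTCCq   [S ::= q T C]
qTCCq => qqSlCCq   [T ::= q S l]
qqSlCCq => qqLCqlCCq   [S ::= L C q]
qqLCqlCCq => qqSCqlCCq   [L ::= S]
qqSCqlCCq => qqLCqCqlCCq   [S ::= L C q]
qqLCqCqlCCq => qqqLCqCqlCCq   [L ::= q L]
qqqLCqCqlCCq => qqqSCqCqlCCq   [L ::= S]
qqqSCqCqlCCq => qqqlCqCqlCCq   [S ::= l]
qqqlCqCqlCCq => qqqllqCqlCCq   [C ::= l]
qqqllqCqlCCq => qqqllqlqlCCq   [C ::= l]
qqqllqlqlCCq => qqqllqlqlqCq   [C ::= q]
qqqllqlqlqCq => qqqllqlqlqlq   [C ::= l]

S => LCq => SCq => qTCCq => qqSlCCq => qqLCqlCCq => qqSCqlCCq => qqLCqCqlCCq => qqqLCqCqlCCq => qqqSCqCqlCCq => qqqlCqCqlCCq => qqqllqCqlCCq => qqqllqlqlCCq => qqqllqlqlqCq => qqqllqlqlqlq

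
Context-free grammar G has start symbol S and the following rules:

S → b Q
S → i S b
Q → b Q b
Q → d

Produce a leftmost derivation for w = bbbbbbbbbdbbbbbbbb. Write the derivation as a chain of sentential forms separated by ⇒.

S ⇒ bQ ⇒ bbQb ⇒ bbbQbb ⇒ bbbbQbbb ⇒ bbbbbQbbbb ⇒ bbbbbbQbbbbb ⇒ bbbbbbbQbbbbbb ⇒ bbbbbbbbQbbbbbbb ⇒ bbbbbbbbbQbbbbbbbb ⇒ bbbbbbbbbdbbbbbbbb

S ⇒ bQ   [S → b Q]
bQ ⇒ bbQb   [Q → b Q b]
bbQb ⇒ bbbQbb   [Q → b Q b]
bbbQbb ⇒ bbbbQbbb   [Q → b Q b]
bbbbQbbb ⇒ bbbbbQbbbb   [Q → b Q b]
bbbbbQbbbb ⇒ bbbbbbQbbbbb   [Q → b Q b]
bbbbbbQbbbbb ⇒ bbbbbbbQbbbbbb   [Q → b Q b]
bbbbbbbQbbbbbb ⇒ bbbbbbbbQbbbbbbb   [Q → b Q b]
bbbbbbbbQbbbbbbb ⇒ bbbbbbbbbQbbbbbbbb   [Q → b Q b]
bbbbbbbbbQbbbbbbbb ⇒ bbbbbbbbbdbbbbbbbb   [Q → d]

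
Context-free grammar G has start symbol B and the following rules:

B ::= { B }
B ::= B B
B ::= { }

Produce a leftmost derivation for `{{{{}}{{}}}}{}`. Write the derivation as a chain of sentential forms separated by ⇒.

B ⇒ BB ⇒ {B}B ⇒ {{B}}B ⇒ {{BB}}B ⇒ {{{B}B}}B ⇒ {{{{}}B}}B ⇒ {{{{}}{B}}}B ⇒ {{{{}}{{}}}}B ⇒ {{{{}}{{}}}}{}

B ⇒ BB   [B ::= B B]
BB ⇒ {B}B   [B ::= { B }]
{B}B ⇒ {{B}}B   [B ::= { B }]
{{B}}B ⇒ {{BB}}B   [B ::= B B]
{{BB}}B ⇒ {{{B}B}}B   [B ::= { B }]
{{{B}B}}B ⇒ {{{{}}B}}B   [B ::= { }]
{{{{}}B}}B ⇒ {{{{}}{B}}}B   [B ::= { B }]
{{{{}}{B}}}B ⇒ {{{{}}{{}}}}B   [B ::= { }]
{{{{}}{{}}}}B ⇒ {{{{}}{{}}}}{}   [B ::= { }]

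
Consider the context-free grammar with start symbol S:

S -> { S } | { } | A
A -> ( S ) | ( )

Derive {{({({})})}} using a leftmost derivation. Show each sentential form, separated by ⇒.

S⇒{S}⇒{{S}}⇒{{A}}⇒{{(S)}}⇒{{({S})}}⇒{{({A})}}⇒{{({(S)})}}⇒{{({({})})}}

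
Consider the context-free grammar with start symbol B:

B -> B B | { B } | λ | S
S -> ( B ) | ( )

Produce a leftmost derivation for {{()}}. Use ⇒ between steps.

B ⇒ {B}   [B -> { B }]
{B} ⇒ {{B}}   [B -> { B }]
{{B}} ⇒ {{S}}   [B -> S]
{{S}} ⇒ {{()}}   [S -> ( )]

B⇒{B}⇒{{B}}⇒{{S}}⇒{{()}}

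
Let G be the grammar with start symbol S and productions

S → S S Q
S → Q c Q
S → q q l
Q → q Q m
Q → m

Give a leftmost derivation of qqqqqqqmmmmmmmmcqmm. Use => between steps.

S => QcQ   [S → Q c Q]
QcQ => qQmcQ   [Q → q Q m]
qQmcQ => qqQmmcQ   [Q → q Q m]
qqQmmcQ => qqqQmmmcQ   [Q → q Q m]
qqqQmmmcQ => qqqqQmmmmcQ   [Q → q Q m]
qqqqQmmmmcQ => qqqqqQmmmmmcQ   [Q → q Q m]
qqqqqQmmmmmcQ => qqqqqqQmmmmmmcQ   [Q → q Q m]
qqqqqqQmmmmmmcQ => qqqqqqqQmmmmmmmcQ   [Q → q Q m]
qqqqqqqQmmmmmmmcQ => qqqqqqqmmmmmmmmcQ   [Q → m]
qqqqqqqmmmmmmmmcQ => qqqqqqqmmmmmmmmcqQm   [Q → q Q m]
qqqqqqqmmmmmmmmcqQm => qqqqqqqmmmmmmmmcqmm   [Q → m]

S => QcQ => qQmcQ => qqQmmcQ => qqqQmmmcQ => qqqqQmmmmcQ => qqqqqQmmmmmcQ => qqqqqqQmmmmmmcQ => qqqqqqqQmmmmmmmcQ => qqqqqqqmmmmmmmmcQ => qqqqqqqmmmmmmmmcqQm => qqqqqqqmmmmmmmmcqmm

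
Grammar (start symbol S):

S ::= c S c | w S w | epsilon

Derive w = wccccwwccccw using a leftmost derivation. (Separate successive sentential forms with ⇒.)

S ⇒ wSw   [S ::= w S w]
wSw ⇒ wcScw   [S ::= c S c]
wcScw ⇒ wccSccw   [S ::= c S c]
wccSccw ⇒ wcccScccw   [S ::= c S c]
wcccScccw ⇒ wccccSccccw   [S ::= c S c]
wccccSccccw ⇒ wccccwSwccccw   [S ::= w S w]
wccccwSwccccw ⇒ wccccwwccccw   [S ::= epsilon]

S ⇒ wSw ⇒ wcScw ⇒ wccSccw ⇒ wcccScccw ⇒ wccccSccccw ⇒ wccccwSwccccw ⇒ wccccwwccccw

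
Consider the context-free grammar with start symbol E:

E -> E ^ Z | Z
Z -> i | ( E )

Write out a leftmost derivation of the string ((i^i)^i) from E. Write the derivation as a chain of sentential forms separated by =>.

E => Z => (E) => (E^Z) => (Z^Z) => ((E)^Z) => ((E^Z)^Z) => ((Z^Z)^Z) => ((i^Z)^Z) => ((i^i)^Z) => ((i^i)^i)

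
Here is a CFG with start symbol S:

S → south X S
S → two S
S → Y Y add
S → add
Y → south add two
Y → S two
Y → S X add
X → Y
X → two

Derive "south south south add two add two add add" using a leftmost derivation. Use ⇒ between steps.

S ⇒ south X S ⇒ south Y S ⇒ south S X add S ⇒ south south X S X add S ⇒ south south Y S X add S ⇒ south south south add two S X add S ⇒ south south south add two add X add S ⇒ south south south add two add two add S ⇒ south south south add two add two add add

S ⇒ south X S   [S → south X S]
south X S ⇒ south Y S   [X → Y]
south Y S ⇒ south S X add S   [Y → S X add]
south S X add S ⇒ south south X S X add S   [S → south X S]
south south X S X add S ⇒ south south Y S X add S   [X → Y]
south south Y S X add S ⇒ south south south add two S X add S   [Y → south add two]
south south south add two S X add S ⇒ south south south add two add X add S   [S → add]
south south south add two add X add S ⇒ south south south add two add two add S   [X → two]
south south south add two add two add S ⇒ south south south add two add two add add   [S → add]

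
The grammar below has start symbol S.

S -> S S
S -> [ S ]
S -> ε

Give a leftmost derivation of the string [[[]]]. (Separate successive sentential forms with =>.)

S => SS   [S -> S S]
SS => [S]S   [S -> [ S ]]
[S]S => [SS]S   [S -> S S]
[SS]S => [SSS]S   [S -> S S]
[SSS]S => [SSSS]S   [S -> S S]
[SSSS]S => [[S]SSS]S   [S -> [ S ]]
[[S]SSS]S => [[SS]SSS]S   [S -> S S]
[[SS]SSS]S => [[[S]S]SSS]S   [S -> [ S ]]
[[[S]S]SSS]S => [[[]S]SSS]S   [S -> ε]
[[[]S]SSS]S => [[[]]SSS]S   [S -> ε]
[[[]]SSS]S => [[[]]SS]S   [S -> ε]
[[[]]SS]S => [[[]]S]S   [S -> ε]
[[[]]S]S => [[[]]]S   [S -> ε]
[[[]]]S => [[[]]]   [S -> ε]

S => SS => [S]S => [SS]S => [SSS]S => [SSSS]S => [[S]SSS]S => [[SS]SSS]S => [[[S]S]SSS]S => [[[]S]SSS]S => [[[]]SSS]S => [[[]]SS]S => [[[]]S]S => [[[]]]S => [[[]]]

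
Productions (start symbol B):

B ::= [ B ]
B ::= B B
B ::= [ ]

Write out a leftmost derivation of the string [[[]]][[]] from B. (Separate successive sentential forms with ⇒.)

B ⇒ BB ⇒ [B]B ⇒ [[B]]B ⇒ [[[]]]B ⇒ [[[]]][B] ⇒ [[[]]][[]]

B ⇒ BB   [B ::= B B]
BB ⇒ [B]B   [B ::= [ B ]]
[B]B ⇒ [[B]]B   [B ::= [ B ]]
[[B]]B ⇒ [[[]]]B   [B ::= [ ]]
[[[]]]B ⇒ [[[]]][B]   [B ::= [ B ]]
[[[]]][B] ⇒ [[[]]][[]]   [B ::= [ ]]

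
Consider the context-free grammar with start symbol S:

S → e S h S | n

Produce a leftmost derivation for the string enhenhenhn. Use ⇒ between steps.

S ⇒ eShS ⇒ enhS ⇒ enheShS ⇒ enhenhS ⇒ enhenheShS ⇒ enhenhenhS ⇒ enhenhenhn

S ⇒ eShS   [S → e S h S]
eShS ⇒ enhS   [S → n]
enhS ⇒ enheShS   [S → e S h S]
enheShS ⇒ enhenhS   [S → n]
enhenhS ⇒ enhenheShS   [S → e S h S]
enhenheShS ⇒ enhenhenhS   [S → n]
enhenhenhS ⇒ enhenhenhn   [S → n]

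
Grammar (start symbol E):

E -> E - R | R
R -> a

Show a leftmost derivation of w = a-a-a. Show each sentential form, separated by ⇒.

E ⇒ E-R   [E -> E - R]
E-R ⇒ E-R-R   [E -> E - R]
E-R-R ⇒ R-R-R   [E -> R]
R-R-R ⇒ a-R-R   [R -> a]
a-R-R ⇒ a-a-R   [R -> a]
a-a-R ⇒ a-a-a   [R -> a]

E ⇒ E-R ⇒ E-R-R ⇒ R-R-R ⇒ a-R-R ⇒ a-a-R ⇒ a-a-a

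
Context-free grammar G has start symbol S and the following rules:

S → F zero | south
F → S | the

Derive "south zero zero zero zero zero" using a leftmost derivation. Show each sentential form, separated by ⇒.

S ⇒ F zero ⇒ S zero ⇒ F zero zero ⇒ S zero zero ⇒ F zero zero zero ⇒ S zero zero zero ⇒ F zero zero zero zero ⇒ S zero zero zero zero ⇒ F zero zero zero zero zero ⇒ S zero zero zero zero zero ⇒ south zero zero zero zero zero

S ⇒ F zero   [S → F zero]
F zero ⇒ S zero   [F → S]
S zero ⇒ F zero zero   [S → F zero]
F zero zero ⇒ S zero zero   [F → S]
S zero zero ⇒ F zero zero zero   [S → F zero]
F zero zero zero ⇒ S zero zero zero   [F → S]
S zero zero zero ⇒ F zero zero zero zero   [S → F zero]
F zero zero zero zero ⇒ S zero zero zero zero   [F → S]
S zero zero zero zero ⇒ F zero zero zero zero zero   [S → F zero]
F zero zero zero zero zero ⇒ S zero zero zero zero zero   [F → S]
S zero zero zero zero zero ⇒ south zero zero zero zero zero   [S → south]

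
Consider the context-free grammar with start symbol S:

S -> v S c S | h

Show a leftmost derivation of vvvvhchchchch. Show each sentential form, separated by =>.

S=>vScS=>vvScScS=>vvvScScScS=>vvvvScScScScS=>vvvvhcScScScS=>vvvvhchcScScS=>vvvvhchchcScS=>vvvvhchchchcS=>vvvvhchchchch

S => vScS   [S -> v S c S]
vScS => vvScScS   [S -> v S c S]
vvScScS => vvvScScScS   [S -> v S c S]
vvvScScScS => vvvvScScScScS   [S -> v S c S]
vvvvScScScScS => vvvvhcScScScS   [S -> h]
vvvvhcScScScS => vvvvhchcScScS   [S -> h]
vvvvhchcScScS => vvvvhchchcScS   [S -> h]
vvvvhchchcScS => vvvvhchchchcS   [S -> h]
vvvvhchchchcS => vvvvhchchchch   [S -> h]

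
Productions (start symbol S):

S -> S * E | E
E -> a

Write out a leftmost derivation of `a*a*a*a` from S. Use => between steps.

S => S*E   [S -> S * E]
S*E => S*E*E   [S -> S * E]
S*E*E => S*E*E*E   [S -> S * E]
S*E*E*E => E*E*E*E   [S -> E]
E*E*E*E => a*E*E*E   [E -> a]
a*E*E*E => a*a*E*E   [E -> a]
a*a*E*E => a*a*a*E   [E -> a]
a*a*a*E => a*a*a*a   [E -> a]

S => S*E => S*E*E => S*E*E*E => E*E*E*E => a*E*E*E => a*a*E*E => a*a*a*E => a*a*a*a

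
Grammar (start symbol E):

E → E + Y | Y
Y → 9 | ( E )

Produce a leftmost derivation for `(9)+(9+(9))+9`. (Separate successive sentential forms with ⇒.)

E ⇒ E+Y   [E → E + Y]
E+Y ⇒ E+Y+Y   [E → E + Y]
E+Y+Y ⇒ Y+Y+Y   [E → Y]
Y+Y+Y ⇒ (E)+Y+Y   [Y → ( E )]
(E)+Y+Y ⇒ (Y)+Y+Y   [E → Y]
(Y)+Y+Y ⇒ (9)+Y+Y   [Y → 9]
(9)+Y+Y ⇒ (9)+(E)+Y   [Y → ( E )]
(9)+(E)+Y ⇒ (9)+(E+Y)+Y   [E → E + Y]
(9)+(E+Y)+Y ⇒ (9)+(Y+Y)+Y   [E → Y]
(9)+(Y+Y)+Y ⇒ (9)+(9+Y)+Y   [Y → 9]
(9)+(9+Y)+Y ⇒ (9)+(9+(E))+Y   [Y → ( E )]
(9)+(9+(E))+Y ⇒ (9)+(9+(Y))+Y   [E → Y]
(9)+(9+(Y))+Y ⇒ (9)+(9+(9))+Y   [Y → 9]
(9)+(9+(9))+Y ⇒ (9)+(9+(9))+9   [Y → 9]

E⇒E+Y⇒E+Y+Y⇒Y+Y+Y⇒(E)+Y+Y⇒(Y)+Y+Y⇒(9)+Y+Y⇒(9)+(E)+Y⇒(9)+(E+Y)+Y⇒(9)+(Y+Y)+Y⇒(9)+(9+Y)+Y⇒(9)+(9+(E))+Y⇒(9)+(9+(Y))+Y⇒(9)+(9+(9))+Y⇒(9)+(9+(9))+9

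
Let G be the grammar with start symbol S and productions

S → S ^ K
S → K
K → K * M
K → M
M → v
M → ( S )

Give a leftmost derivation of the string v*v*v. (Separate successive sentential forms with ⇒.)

S ⇒ K ⇒ K*M ⇒ K*M*M ⇒ M*M*M ⇒ v*M*M ⇒ v*v*M ⇒ v*v*v

S ⇒ K   [S → K]
K ⇒ K*M   [K → K * M]
K*M ⇒ K*M*M   [K → K * M]
K*M*M ⇒ M*M*M   [K → M]
M*M*M ⇒ v*M*M   [M → v]
v*M*M ⇒ v*v*M   [M → v]
v*v*M ⇒ v*v*v   [M → v]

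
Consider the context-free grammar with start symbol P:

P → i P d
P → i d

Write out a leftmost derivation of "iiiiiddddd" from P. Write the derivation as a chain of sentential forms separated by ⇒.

P ⇒ iPd   [P → i P d]
iPd ⇒ iiPdd   [P → i P d]
iiPdd ⇒ iiiPddd   [P → i P d]
iiiPddd ⇒ iiiiPdddd   [P → i P d]
iiiiPdddd ⇒ iiiiiddddd   [P → i d]

P ⇒ iPd ⇒ iiPdd ⇒ iiiPddd ⇒ iiiiPdddd ⇒ iiiiiddddd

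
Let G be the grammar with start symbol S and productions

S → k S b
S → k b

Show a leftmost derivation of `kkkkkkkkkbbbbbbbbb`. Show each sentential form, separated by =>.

S => kSb => kkSbb => kkkSbbb => kkkkSbbbb => kkkkkSbbbbb => kkkkkkSbbbbbb => kkkkkkkSbbbbbbb => kkkkkkkkSbbbbbbbb => kkkkkkkkkbbbbbbbbb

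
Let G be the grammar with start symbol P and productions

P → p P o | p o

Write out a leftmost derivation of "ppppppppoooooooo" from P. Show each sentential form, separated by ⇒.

P ⇒ pPo   [P → p P o]
pPo ⇒ ppPoo   [P → p P o]
ppPoo ⇒ pppPooo   [P → p P o]
pppPooo ⇒ ppppPoooo   [P → p P o]
ppppPoooo ⇒ pppppPooooo   [P → p P o]
pppppPooooo ⇒ ppppppPoooooo   [P → p P o]
ppppppPoooooo ⇒ pppppppPooooooo   [P → p P o]
pppppppPooooooo ⇒ ppppppppoooooooo   [P → p o]

P⇒pPo⇒ppPoo⇒pppPooo⇒ppppPoooo⇒pppppPooooo⇒ppppppPoooooo⇒pppppppPooooooo⇒ppppppppoooooooo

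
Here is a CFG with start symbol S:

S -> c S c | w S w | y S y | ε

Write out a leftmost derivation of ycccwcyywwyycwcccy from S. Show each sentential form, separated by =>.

S => ySy   [S -> y S y]
ySy => ycScy   [S -> c S c]
ycScy => yccSccy   [S -> c S c]
yccSccy => ycccScccy   [S -> c S c]
ycccScccy => ycccwSwcccy   [S -> w S w]
ycccwSwcccy => ycccwcScwcccy   [S -> c S c]
ycccwcScwcccy => ycccwcySycwcccy   [S -> y S y]
ycccwcySycwcccy => ycccwcyySyycwcccy   [S -> y S y]
ycccwcyySyycwcccy => ycccwcyywSwyycwcccy   [S -> w S w]
ycccwcyywSwyycwcccy => ycccwcyywwyycwcccy   [S -> ε]

S=>ySy=>ycScy=>yccSccy=>ycccScccy=>ycccwSwcccy=>ycccwcScwcccy=>ycccwcySycwcccy=>ycccwcyySyycwcccy=>ycccwcyywSwyycwcccy=>ycccwcyywwyycwcccy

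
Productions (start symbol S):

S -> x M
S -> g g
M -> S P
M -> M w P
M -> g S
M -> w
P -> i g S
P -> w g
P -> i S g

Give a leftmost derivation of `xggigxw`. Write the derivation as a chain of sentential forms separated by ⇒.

S ⇒ xM ⇒ xSP ⇒ xggP ⇒ xggigS ⇒ xggigxM ⇒ xggigxw

S ⇒ xM   [S -> x M]
xM ⇒ xSP   [M -> S P]
xSP ⇒ xggP   [S -> g g]
xggP ⇒ xggigS   [P -> i g S]
xggigS ⇒ xggigxM   [S -> x M]
xggigxM ⇒ xggigxw   [M -> w]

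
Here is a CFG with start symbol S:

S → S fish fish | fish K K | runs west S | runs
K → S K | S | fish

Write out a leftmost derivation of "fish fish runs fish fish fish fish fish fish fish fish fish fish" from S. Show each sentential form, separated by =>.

S => S fish fish => fish K K fish fish => fish S K K fish fish => fish S fish fish K K fish fish => fish fish K K fish fish K K fish fish => fish fish S K K fish fish K K fish fish => fish fish S fish fish K K fish fish K K fish fish => fish fish runs fish fish K K fish fish K K fish fish => fish fish runs fish fish fish K fish fish K K fish fish => fish fish runs fish fish fish fish fish fish K K fish fish => fish fish runs fish fish fish fish fish fish fish K fish fish => fish fish runs fish fish fish fish fish fish fish fish fish fish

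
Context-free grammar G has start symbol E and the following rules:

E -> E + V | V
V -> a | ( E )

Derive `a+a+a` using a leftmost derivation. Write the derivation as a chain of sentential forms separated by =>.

E => E+V => E+V+V => V+V+V => a+V+V => a+a+V => a+a+a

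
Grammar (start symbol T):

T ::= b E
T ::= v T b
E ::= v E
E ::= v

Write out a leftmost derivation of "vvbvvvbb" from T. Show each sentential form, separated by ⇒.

T⇒vTb⇒vvTbb⇒vvbEbb⇒vvbvEbb⇒vvbvvEbb⇒vvbvvvbb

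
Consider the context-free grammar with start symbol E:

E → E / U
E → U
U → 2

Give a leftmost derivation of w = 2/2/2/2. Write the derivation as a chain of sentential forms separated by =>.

E => E/U   [E → E / U]
E/U => E/U/U   [E → E / U]
E/U/U => E/U/U/U   [E → E / U]
E/U/U/U => U/U/U/U   [E → U]
U/U/U/U => 2/U/U/U   [U → 2]
2/U/U/U => 2/2/U/U   [U → 2]
2/2/U/U => 2/2/2/U   [U → 2]
2/2/2/U => 2/2/2/2   [U → 2]

E => E/U => E/U/U => E/U/U/U => U/U/U/U => 2/U/U/U => 2/2/U/U => 2/2/2/U => 2/2/2/2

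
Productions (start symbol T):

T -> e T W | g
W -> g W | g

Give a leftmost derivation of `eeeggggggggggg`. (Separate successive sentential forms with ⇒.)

T ⇒ eTW   [T -> e T W]
eTW ⇒ eeTWW   [T -> e T W]
eeTWW ⇒ eeeTWWW   [T -> e T W]
eeeTWWW ⇒ eeegWWW   [T -> g]
eeegWWW ⇒ eeeggWWW   [W -> g W]
eeeggWWW ⇒ eeegggWWW   [W -> g W]
eeegggWWW ⇒ eeeggggWWW   [W -> g W]
eeeggggWWW ⇒ eeegggggWWW   [W -> g W]
eeegggggWWW ⇒ eeeggggggWWW   [W -> g W]
eeeggggggWWW ⇒ eeegggggggWW   [W -> g]
eeegggggggWW ⇒ eeeggggggggW   [W -> g]
eeeggggggggW ⇒ eeegggggggggW   [W -> g W]
eeegggggggggW ⇒ eeeggggggggggW   [W -> g W]
eeeggggggggggW ⇒ eeeggggggggggg   [W -> g]

T ⇒ eTW ⇒ eeTWW ⇒ eeeTWWW ⇒ eeegWWW ⇒ eeeggWWW ⇒ eeegggWWW ⇒ eeeggggWWW ⇒ eeegggggWWW ⇒ eeeggggggWWW ⇒ eeegggggggWW ⇒ eeeggggggggW ⇒ eeegggggggggW ⇒ eeeggggggggggW ⇒ eeeggggggggggg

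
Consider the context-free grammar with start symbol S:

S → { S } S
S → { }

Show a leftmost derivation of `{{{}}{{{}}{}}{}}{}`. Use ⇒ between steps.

S ⇒ {S}S   [S → { S } S]
{S}S ⇒ {{S}S}S   [S → { S } S]
{{S}S}S ⇒ {{{}}S}S   [S → { }]
{{{}}S}S ⇒ {{{}}{S}S}S   [S → { S } S]
{{{}}{S}S}S ⇒ {{{}}{{S}S}S}S   [S → { S } S]
{{{}}{{S}S}S}S ⇒ {{{}}{{{}}S}S}S   [S → { }]
{{{}}{{{}}S}S}S ⇒ {{{}}{{{}}{}}S}S   [S → { }]
{{{}}{{{}}{}}S}S ⇒ {{{}}{{{}}{}}{}}S   [S → { }]
{{{}}{{{}}{}}{}}S ⇒ {{{}}{{{}}{}}{}}{}   [S → { }]

S⇒{S}S⇒{{S}S}S⇒{{{}}S}S⇒{{{}}{S}S}S⇒{{{}}{{S}S}S}S⇒{{{}}{{{}}S}S}S⇒{{{}}{{{}}{}}S}S⇒{{{}}{{{}}{}}{}}S⇒{{{}}{{{}}{}}{}}{}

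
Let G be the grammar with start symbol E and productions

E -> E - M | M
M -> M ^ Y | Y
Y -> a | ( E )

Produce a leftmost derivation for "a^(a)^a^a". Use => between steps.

E => M   [E -> M]
M => M^Y   [M -> M ^ Y]
M^Y => M^Y^Y   [M -> M ^ Y]
M^Y^Y => M^Y^Y^Y   [M -> M ^ Y]
M^Y^Y^Y => Y^Y^Y^Y   [M -> Y]
Y^Y^Y^Y => a^Y^Y^Y   [Y -> a]
a^Y^Y^Y => a^(E)^Y^Y   [Y -> ( E )]
a^(E)^Y^Y => a^(M)^Y^Y   [E -> M]
a^(M)^Y^Y => a^(Y)^Y^Y   [M -> Y]
a^(Y)^Y^Y => a^(a)^Y^Y   [Y -> a]
a^(a)^Y^Y => a^(a)^a^Y   [Y -> a]
a^(a)^a^Y => a^(a)^a^a   [Y -> a]

E => M => M^Y => M^Y^Y => M^Y^Y^Y => Y^Y^Y^Y => a^Y^Y^Y => a^(E)^Y^Y => a^(M)^Y^Y => a^(Y)^Y^Y => a^(a)^Y^Y => a^(a)^a^Y => a^(a)^a^a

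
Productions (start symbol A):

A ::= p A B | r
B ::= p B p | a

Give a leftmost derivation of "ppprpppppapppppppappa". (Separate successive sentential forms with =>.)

A => pAB => ppABB => pppABBB => ppprBBB => ppprpBpBB => ppprppBppBB => ppprpppBpppBB => ppprppppBppppBB => ppprpppppBpppppBB => ppprpppppapppppBB => ppprpppppappppppBpB => ppprpppppapppppppBppB => ppprpppppapppppppappB => ppprpppppapppppppappa

A => pAB   [A ::= p A B]
pAB => ppABB   [A ::= p A B]
ppABB => pppABBB   [A ::= p A B]
pppABBB => ppprBBB   [A ::= r]
ppprBBB => ppprpBpBB   [B ::= p B p]
ppprpBpBB => ppprppBppBB   [B ::= p B p]
ppprppBppBB => ppprpppBpppBB   [B ::= p B p]
ppprpppBpppBB => ppprppppBppppBB   [B ::= p B p]
ppprppppBppppBB => ppprpppppBpppppBB   [B ::= p B p]
ppprpppppBpppppBB => ppprpppppapppppBB   [B ::= a]
ppprpppppapppppBB => ppprpppppappppppBpB   [B ::= p B p]
ppprpppppappppppBpB => ppprpppppapppppppBppB   [B ::= p B p]
ppprpppppapppppppBppB => ppprpppppapppppppappB   [B ::= a]
ppprpppppapppppppappB => ppprpppppapppppppappa   [B ::= a]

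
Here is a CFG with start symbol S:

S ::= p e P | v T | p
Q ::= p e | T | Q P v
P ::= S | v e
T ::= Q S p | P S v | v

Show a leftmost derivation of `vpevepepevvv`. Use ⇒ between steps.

S ⇒ vT ⇒ vPSv ⇒ vSSv ⇒ vpePSv ⇒ vpeveSv ⇒ vpevepePv ⇒ vpevepeSv ⇒ vpevepepePv ⇒ vpevepepeSv ⇒ vpevepepevTv ⇒ vpevepepevvv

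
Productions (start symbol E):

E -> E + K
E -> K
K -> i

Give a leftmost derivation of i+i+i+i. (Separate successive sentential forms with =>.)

E=>E+K=>E+K+K=>E+K+K+K=>K+K+K+K=>i+K+K+K=>i+i+K+K=>i+i+i+K=>i+i+i+i

E => E+K   [E -> E + K]
E+K => E+K+K   [E -> E + K]
E+K+K => E+K+K+K   [E -> E + K]
E+K+K+K => K+K+K+K   [E -> K]
K+K+K+K => i+K+K+K   [K -> i]
i+K+K+K => i+i+K+K   [K -> i]
i+i+K+K => i+i+i+K   [K -> i]
i+i+i+K => i+i+i+i   [K -> i]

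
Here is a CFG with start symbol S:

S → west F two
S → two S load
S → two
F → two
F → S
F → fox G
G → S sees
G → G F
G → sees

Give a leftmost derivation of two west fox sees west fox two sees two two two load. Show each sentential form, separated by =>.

S => two S load   [S → two S load]
two S load => two west F two load   [S → west F two]
two west F two load => two west fox G two load   [F → fox G]
two west fox G two load => two west fox G F two load   [G → G F]
two west fox G F two load => two west fox sees F two load   [G → sees]
two west fox sees F two load => two west fox sees S two load   [F → S]
two west fox sees S two load => two west fox sees west F two two load   [S → west F two]
two west fox sees west F two two load => two west fox sees west fox G two two load   [F → fox G]
two west fox sees west fox G two two load => two west fox sees west fox G F two two load   [G → G F]
two west fox sees west fox G F two two load => two west fox sees west fox S sees F two two load   [G → S sees]
two west fox sees west fox S sees F two two load => two west fox sees west fox two sees F two two load   [S → two]
two west fox sees west fox two sees F two two load => two west fox sees west fox two sees S two two load   [F → S]
two west fox sees west fox two sees S two two load => two west fox sees west fox two sees two two two load   [S → two]

S => two S load => two west F two load => two west fox G two load => two west fox G F two load => two west fox sees F two load => two west fox sees S two load => two west fox sees west F two two load => two west fox sees west fox G two two load => two west fox sees west fox G F two two load => two west fox sees west fox S sees F two two load => two west fox sees west fox two sees F two two load => two west fox sees west fox two sees S two two load => two west fox sees west fox two sees two two two load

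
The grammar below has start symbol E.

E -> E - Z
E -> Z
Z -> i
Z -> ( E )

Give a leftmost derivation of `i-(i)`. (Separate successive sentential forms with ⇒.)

E ⇒ E-Z ⇒ Z-Z ⇒ i-Z ⇒ i-(E) ⇒ i-(Z) ⇒ i-(i)

E ⇒ E-Z   [E -> E - Z]
E-Z ⇒ Z-Z   [E -> Z]
Z-Z ⇒ i-Z   [Z -> i]
i-Z ⇒ i-(E)   [Z -> ( E )]
i-(E) ⇒ i-(Z)   [E -> Z]
i-(Z) ⇒ i-(i)   [Z -> i]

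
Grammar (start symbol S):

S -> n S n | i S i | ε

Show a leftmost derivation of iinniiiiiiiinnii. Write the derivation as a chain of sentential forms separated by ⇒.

S⇒iSi⇒iiSii⇒iinSnii⇒iinnSnnii⇒iinniSinnii⇒iinniiSiinnii⇒iinniiiSiiinnii⇒iinniiiiSiiiinnii⇒iinniiiiiiiinnii

S ⇒ iSi   [S -> i S i]
iSi ⇒ iiSii   [S -> i S i]
iiSii ⇒ iinSnii   [S -> n S n]
iinSnii ⇒ iinnSnnii   [S -> n S n]
iinnSnnii ⇒ iinniSinnii   [S -> i S i]
iinniSinnii ⇒ iinniiSiinnii   [S -> i S i]
iinniiSiinnii ⇒ iinniiiSiiinnii   [S -> i S i]
iinniiiSiiinnii ⇒ iinniiiiSiiiinnii   [S -> i S i]
iinniiiiSiiiinnii ⇒ iinniiiiiiiinnii   [S -> ε]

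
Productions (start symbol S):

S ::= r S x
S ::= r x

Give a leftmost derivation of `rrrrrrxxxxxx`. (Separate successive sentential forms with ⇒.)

S ⇒ rSx ⇒ rrSxx ⇒ rrrSxxx ⇒ rrrrSxxxx ⇒ rrrrrSxxxxx ⇒ rrrrrrxxxxxx

S ⇒ rSx   [S ::= r S x]
rSx ⇒ rrSxx   [S ::= r S x]
rrSxx ⇒ rrrSxxx   [S ::= r S x]
rrrSxxx ⇒ rrrrSxxxx   [S ::= r S x]
rrrrSxxxx ⇒ rrrrrSxxxxx   [S ::= r S x]
rrrrrSxxxxx ⇒ rrrrrrxxxxxx   [S ::= r x]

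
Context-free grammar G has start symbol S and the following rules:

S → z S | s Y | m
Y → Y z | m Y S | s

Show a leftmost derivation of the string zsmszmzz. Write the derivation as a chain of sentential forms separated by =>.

S => zS   [S → z S]
zS => zsY   [S → s Y]
zsY => zsYz   [Y → Y z]
zsYz => zsYzz   [Y → Y z]
zsYzz => zsmYSzz   [Y → m Y S]
zsmYSzz => zsmYzSzz   [Y → Y z]
zsmYzSzz => zsmszSzz   [Y → s]
zsmszSzz => zsmszmzz   [S → m]

S=>zS=>zsY=>zsYz=>zsYzz=>zsmYSzz=>zsmYzSzz=>zsmszSzz=>zsmszmzz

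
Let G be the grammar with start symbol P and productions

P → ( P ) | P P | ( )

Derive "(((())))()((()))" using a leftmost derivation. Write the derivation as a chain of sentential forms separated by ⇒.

P ⇒ PP ⇒ PPP ⇒ (P)PP ⇒ ((P))PP ⇒ (((P)))PP ⇒ (((())))PP ⇒ (((())))()P ⇒ (((())))()(P) ⇒ (((())))()((P)) ⇒ (((())))()((()))

P ⇒ PP   [P → P P]
PP ⇒ PPP   [P → P P]
PPP ⇒ (P)PP   [P → ( P )]
(P)PP ⇒ ((P))PP   [P → ( P )]
((P))PP ⇒ (((P)))PP   [P → ( P )]
(((P)))PP ⇒ (((())))PP   [P → ( )]
(((())))PP ⇒ (((())))()P   [P → ( )]
(((())))()P ⇒ (((())))()(P)   [P → ( P )]
(((())))()(P) ⇒ (((())))()((P))   [P → ( P )]
(((())))()((P)) ⇒ (((())))()((()))   [P → ( )]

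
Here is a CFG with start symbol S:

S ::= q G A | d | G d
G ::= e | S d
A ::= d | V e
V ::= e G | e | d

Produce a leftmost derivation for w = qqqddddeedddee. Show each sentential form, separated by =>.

S => qGA => qSdA => qGddA => qSdddA => qqGAdddA => qqSdAdddA => qqqGAdAdddA => qqqSdAdAdddA => qqqddAdAdddA => qqqddddAdddA => qqqddddVedddA => qqqddddeedddA => qqqddddeedddVe => qqqddddeedddee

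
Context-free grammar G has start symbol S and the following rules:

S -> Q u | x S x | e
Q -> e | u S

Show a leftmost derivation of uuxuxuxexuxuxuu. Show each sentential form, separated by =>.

S=>Qu=>uSu=>uQuu=>uuSuu=>uuxSxuu=>uuxQuxuu=>uuxuSuxuu=>uuxuxSxuxuu=>uuxuxQuxuxuu=>uuxuxuSuxuxuu=>uuxuxuxSxuxuxuu=>uuxuxuxexuxuxuu

S => Qu   [S -> Q u]
Qu => uSu   [Q -> u S]
uSu => uQuu   [S -> Q u]
uQuu => uuSuu   [Q -> u S]
uuSuu => uuxSxuu   [S -> x S x]
uuxSxuu => uuxQuxuu   [S -> Q u]
uuxQuxuu => uuxuSuxuu   [Q -> u S]
uuxuSuxuu => uuxuxSxuxuu   [S -> x S x]
uuxuxSxuxuu => uuxuxQuxuxuu   [S -> Q u]
uuxuxQuxuxuu => uuxuxuSuxuxuu   [Q -> u S]
uuxuxuSuxuxuu => uuxuxuxSxuxuxuu   [S -> x S x]
uuxuxuxSxuxuxuu => uuxuxuxexuxuxuu   [S -> e]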